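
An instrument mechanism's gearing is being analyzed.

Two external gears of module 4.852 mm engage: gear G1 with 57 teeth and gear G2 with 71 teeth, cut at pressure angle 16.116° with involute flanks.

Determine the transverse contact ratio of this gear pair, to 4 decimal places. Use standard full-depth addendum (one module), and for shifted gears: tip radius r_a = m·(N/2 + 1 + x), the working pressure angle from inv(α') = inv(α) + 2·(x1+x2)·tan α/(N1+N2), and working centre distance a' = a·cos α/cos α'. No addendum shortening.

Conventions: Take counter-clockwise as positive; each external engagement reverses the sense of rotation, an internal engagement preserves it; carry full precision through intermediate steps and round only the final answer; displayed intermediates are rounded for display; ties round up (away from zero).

topology: single-mesh involute geometry — m = 4.852, 57T/71T pair
base radii: r_b1 = 132.847749, r_b2 = 165.477021
tip radii: r_a1 = 143.134000, r_a2 = 177.098000
no profile shift: α' = α, a' = a
action lengths: √(r_a1²−r_b1²) = 53.280555, √(r_a2²−r_b2²) = 63.095619
base pitch p_b = π·m·cos α = 14.643983
CR = (53.280555 + 63.095619 − 310.528000·sin 16.11600°)/14.643983 = 2.060839
contact ratio ≈ 2.0608

2.0608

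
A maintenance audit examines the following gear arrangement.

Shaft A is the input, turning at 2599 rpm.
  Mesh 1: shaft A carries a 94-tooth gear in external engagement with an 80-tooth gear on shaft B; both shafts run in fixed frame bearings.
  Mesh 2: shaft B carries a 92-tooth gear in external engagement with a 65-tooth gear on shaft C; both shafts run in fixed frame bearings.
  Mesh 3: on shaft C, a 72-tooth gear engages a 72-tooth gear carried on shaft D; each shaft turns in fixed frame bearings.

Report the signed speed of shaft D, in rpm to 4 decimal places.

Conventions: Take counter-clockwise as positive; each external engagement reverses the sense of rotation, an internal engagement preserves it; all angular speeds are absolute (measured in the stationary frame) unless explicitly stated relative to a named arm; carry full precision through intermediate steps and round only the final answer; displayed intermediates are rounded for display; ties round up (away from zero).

class = fixed-axis compound train [3 meshes; 3 ratios multiply, 3 sense flips]
mesh 1 [94T→80T]: ω = 2599.0000×94/80 = 3053.8250 rpm, sense flips to −
mesh 2 [92T→65T]: ω = 3053.8250×92/65 = 4322.3369 rpm, sense flips to +
mesh 3 [72T→72T]: ω = 4322.3369×72/72 = 4322.3369 rpm, sense flips to −
signed output speed = -4322.3369 rpm

-4322.3369 rpm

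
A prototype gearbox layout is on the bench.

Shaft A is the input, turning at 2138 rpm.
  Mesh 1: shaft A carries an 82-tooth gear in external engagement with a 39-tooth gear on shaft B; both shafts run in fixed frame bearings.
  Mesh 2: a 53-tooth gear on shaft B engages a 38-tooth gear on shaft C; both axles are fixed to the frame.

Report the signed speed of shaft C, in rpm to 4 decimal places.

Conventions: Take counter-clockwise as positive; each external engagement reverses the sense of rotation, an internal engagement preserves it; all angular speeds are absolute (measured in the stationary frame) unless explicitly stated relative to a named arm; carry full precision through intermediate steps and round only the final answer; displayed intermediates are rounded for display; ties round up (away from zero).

topology: fixed-axis compound train — 2 meshes, A→C
mesh 1 [82T→39T]: ω = 2138.0000×82/39 = 4495.2821 rpm, sense flips to −
mesh 2 [53T→38T]: ω = 4495.2821×53/38 = 6269.7355 rpm, sense flips to +
signed output speed = +6269.7355 rpm

+6269.7355 rpm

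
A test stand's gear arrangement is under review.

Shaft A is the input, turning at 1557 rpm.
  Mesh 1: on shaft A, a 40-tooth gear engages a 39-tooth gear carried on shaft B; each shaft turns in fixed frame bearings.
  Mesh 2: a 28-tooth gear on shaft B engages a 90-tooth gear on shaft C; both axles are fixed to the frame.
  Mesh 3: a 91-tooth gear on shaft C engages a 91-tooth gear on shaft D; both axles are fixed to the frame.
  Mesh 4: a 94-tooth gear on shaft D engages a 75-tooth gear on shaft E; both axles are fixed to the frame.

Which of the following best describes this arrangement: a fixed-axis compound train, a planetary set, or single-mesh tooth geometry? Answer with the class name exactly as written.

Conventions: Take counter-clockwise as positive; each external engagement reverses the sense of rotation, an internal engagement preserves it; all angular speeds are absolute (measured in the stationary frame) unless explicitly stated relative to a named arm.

class = fixed-axis compound train [4 meshes; 4 ratios multiply, 4 sense flips]
classification: fixed-axis compound train

fixed-axis compound train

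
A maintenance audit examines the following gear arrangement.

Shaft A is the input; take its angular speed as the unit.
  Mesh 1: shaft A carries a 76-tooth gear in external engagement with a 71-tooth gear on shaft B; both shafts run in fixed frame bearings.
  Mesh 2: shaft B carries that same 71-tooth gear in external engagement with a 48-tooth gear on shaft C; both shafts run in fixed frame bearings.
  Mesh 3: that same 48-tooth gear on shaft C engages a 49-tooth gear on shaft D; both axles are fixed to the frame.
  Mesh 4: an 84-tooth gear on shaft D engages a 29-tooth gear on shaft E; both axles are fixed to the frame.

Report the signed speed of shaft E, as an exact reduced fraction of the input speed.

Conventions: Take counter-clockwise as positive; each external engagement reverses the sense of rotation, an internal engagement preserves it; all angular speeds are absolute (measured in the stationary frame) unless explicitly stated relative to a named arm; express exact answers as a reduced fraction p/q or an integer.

912/203

4-mesh fixed-axis compound train (all bearings frame-fixed)
mesh 1 [76T→71T]: |ω|/ω_in = 1×76/71 = 76/71, sense flips to −
mesh 2 [71T→48T]: |ω|/ω_in = (76/71)×71/48 = 19/12, sense flips to +
mesh 3 [48T→49T]: |ω|/ω_in = (19/12)×48/49 = 76/49, sense flips to −
mesh 4 [84T→29T]: |ω|/ω_in = (76/49)×84/29 = 912/203, sense flips to +
signed output speed (× input speed) = 912/203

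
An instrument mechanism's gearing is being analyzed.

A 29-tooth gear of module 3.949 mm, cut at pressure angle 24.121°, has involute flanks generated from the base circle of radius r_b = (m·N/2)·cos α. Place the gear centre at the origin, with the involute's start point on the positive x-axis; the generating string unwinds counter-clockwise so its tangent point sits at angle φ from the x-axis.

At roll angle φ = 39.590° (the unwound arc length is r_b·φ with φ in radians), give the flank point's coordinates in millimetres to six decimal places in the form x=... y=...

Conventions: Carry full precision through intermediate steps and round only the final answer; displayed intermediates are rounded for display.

x=63.286543 y=5.477273

class = single-mesh tooth geometry [base-circle involute, m = 3.949, 29T]
pitch radius r_p = m·N/2 = 3.949·29/2 = 57.260500
base radius r_b = r_p·cos α = 57.260500·cos 24.121° = 52.260768
roll angle φ = 39.590° = 0.69097585 rad
x = r_b·(cos φ + φ·sin φ) = 63.286543
y = r_b·(sin φ − φ·cos φ) = 5.477273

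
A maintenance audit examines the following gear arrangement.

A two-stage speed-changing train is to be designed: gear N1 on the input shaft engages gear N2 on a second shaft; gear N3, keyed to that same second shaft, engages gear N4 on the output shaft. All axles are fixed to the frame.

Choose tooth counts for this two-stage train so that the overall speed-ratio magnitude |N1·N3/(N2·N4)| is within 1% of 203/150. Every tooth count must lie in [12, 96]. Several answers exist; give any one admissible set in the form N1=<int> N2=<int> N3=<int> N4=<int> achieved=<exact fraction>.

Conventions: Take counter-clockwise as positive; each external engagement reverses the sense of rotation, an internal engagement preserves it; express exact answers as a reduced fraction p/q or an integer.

N1=14 N2=12 N3=29 N4=25 achieved=203/150

class = fixed-axis compound train [2-stage, 203/150 wanted]
target = 203/150 in lowest terms: an exact hit needs N1·N3 = k·203 and N2·N4 = k·150 for one integer k, every count in [12, 96]; additionally prefer no 1:1 stage (N1 ≠ N2, N3 ≠ N4)
k = 1: no 1:1-free in-range split of k·203 and k·150 into factor pairs; take k = 2
k = 2: N1·N3 = 406 = 14·29, N2·N4 = 300 = 12·25
achieved = 14·29/(12·25) = 203/150; |achieved − target| = 0 ≤ 203/15000 ✓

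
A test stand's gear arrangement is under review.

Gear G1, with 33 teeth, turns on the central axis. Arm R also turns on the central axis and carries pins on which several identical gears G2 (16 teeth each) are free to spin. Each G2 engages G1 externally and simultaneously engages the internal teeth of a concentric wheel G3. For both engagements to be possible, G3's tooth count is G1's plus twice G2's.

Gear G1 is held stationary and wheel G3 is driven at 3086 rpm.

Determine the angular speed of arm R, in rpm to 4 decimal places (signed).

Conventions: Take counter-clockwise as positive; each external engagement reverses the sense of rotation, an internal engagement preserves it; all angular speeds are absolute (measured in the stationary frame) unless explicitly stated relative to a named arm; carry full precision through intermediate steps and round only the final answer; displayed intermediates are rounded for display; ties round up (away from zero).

planetary set (33T centre, 16T on arm, 65T internal) — Willis relation
normalise by the input: solve with ω_ring = 1, then scale by 3086 rpm
ring teeth: 33 + 2·16 = 65
33(ω_sun−ω_arm) = −65(ω_ring−ω_arm),  ω_sun = 0, ω_ring = 1
33(0−ω_arm) = −65(1−ω_arm)  ⇒  98·ω_arm = 65  ⇒  ω_arm = 65/98
scale: ω_arm = 65/98 × 3086 rpm = +2046.8367 rpm

+2046.8367 rpm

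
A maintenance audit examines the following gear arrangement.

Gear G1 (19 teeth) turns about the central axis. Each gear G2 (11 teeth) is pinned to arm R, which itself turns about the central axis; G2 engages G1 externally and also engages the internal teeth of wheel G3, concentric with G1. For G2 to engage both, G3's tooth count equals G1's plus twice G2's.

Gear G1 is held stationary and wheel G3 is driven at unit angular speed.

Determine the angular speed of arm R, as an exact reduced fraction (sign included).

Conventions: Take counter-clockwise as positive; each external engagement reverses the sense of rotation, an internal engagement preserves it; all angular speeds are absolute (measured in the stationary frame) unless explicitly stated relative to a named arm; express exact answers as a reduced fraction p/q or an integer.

41/60

recognized (axles ride arm R): planetary set, 19/11/41 teeth
ring teeth: 19 + 2·11 = 41
19(ω_sun−ω_arm) = −41(ω_ring−ω_arm),  ω_sun = 0, ω_ring = 1
19(0−ω_arm) = −41(1−ω_arm)  ⇒  60·ω_arm = 41  ⇒  ω_arm = 41/60
exact speed ratio = 41/60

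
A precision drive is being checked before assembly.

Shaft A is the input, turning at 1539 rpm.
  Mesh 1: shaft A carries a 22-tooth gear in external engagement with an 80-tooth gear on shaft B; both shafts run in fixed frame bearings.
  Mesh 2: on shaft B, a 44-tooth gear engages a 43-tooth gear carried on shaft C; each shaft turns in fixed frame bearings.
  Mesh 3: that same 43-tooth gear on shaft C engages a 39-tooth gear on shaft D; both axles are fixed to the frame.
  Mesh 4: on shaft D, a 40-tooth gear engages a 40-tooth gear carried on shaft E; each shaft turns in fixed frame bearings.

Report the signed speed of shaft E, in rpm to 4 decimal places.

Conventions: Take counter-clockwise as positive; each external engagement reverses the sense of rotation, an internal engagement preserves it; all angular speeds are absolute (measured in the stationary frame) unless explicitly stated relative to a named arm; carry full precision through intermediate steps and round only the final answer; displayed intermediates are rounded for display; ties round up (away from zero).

recognized (5 fixed axles, 4 meshes): fixed-axis compound train
mesh 1 [22T→80T]: ω = 1539.0000×22/80 = 423.2250 rpm, sense flips to −
mesh 2 [44T→43T]: ω = 423.2250×44/43 = 433.0674 rpm, sense flips to +
mesh 3 [43T→39T]: ω = 433.0674×43/39 = 477.4846 rpm, sense flips to −
mesh 4 [40T→40T]: ω = 477.4846×40/40 = 477.4846 rpm, sense flips to +
signed output speed = +477.4846 rpm

+477.4846 rpm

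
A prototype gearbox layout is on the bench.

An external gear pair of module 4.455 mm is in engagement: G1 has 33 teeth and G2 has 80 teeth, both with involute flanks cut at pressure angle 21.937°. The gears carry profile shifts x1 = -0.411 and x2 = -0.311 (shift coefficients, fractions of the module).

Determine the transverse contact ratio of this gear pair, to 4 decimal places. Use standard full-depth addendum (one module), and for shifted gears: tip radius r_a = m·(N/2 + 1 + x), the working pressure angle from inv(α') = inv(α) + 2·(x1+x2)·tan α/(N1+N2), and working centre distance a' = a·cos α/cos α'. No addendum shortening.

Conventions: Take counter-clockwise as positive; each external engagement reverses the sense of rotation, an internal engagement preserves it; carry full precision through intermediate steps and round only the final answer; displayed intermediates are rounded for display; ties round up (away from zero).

topology: single-mesh involute geometry — m = 4.455, 33T/80T pair
base radii: r_b1 = 68.185204, r_b2 = 165.297464
tip radii: r_a1 = 76.131495, r_a2 = 181.269495
inv(α') = inv(21.937°) + 2·(-0.411-0.311)·tan α/(33+80) = 0.01472825  ⇒  α' = 19.92350°
a' = a·cos α / cos α' = 251.7075·cos 21.937°/cos 19.92350° = 248.346607
action lengths: √(r_a1²−r_b1²) = 33.864177, √(r_a2²−r_b2²) = 74.400123
base pitch p_b = π·m·cos α = 12.982432
CR = (33.864177 + 74.400123 − 248.346607·sin 19.92350°)/12.982432 = 1.820645
contact ratio ≈ 1.8206

1.8206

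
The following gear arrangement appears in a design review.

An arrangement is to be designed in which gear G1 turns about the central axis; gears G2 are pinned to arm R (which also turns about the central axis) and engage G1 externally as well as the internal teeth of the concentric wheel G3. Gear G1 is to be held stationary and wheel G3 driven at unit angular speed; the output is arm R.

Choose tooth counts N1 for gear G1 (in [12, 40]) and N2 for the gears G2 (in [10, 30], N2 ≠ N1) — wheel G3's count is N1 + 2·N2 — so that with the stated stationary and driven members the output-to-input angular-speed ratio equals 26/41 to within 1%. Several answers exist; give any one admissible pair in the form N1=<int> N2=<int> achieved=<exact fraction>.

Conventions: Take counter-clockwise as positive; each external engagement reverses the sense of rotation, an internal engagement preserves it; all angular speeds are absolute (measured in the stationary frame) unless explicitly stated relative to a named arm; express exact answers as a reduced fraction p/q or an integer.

topology: planetary set — design target 26/41, arm = carrier (Willis)
Willis with ω_sun = 0: ω_arm/ω_ring = N3/(N1+N3); set equal to 26/41  ⇒  N3/N1 = (26/41)/(1 − 26/41) = 26/15
N3 = N1 + 2·N2  ⇒  N2/N1 = (N3/N1 − 1)/2 = (26/15 − 1)/2 = 11/30
smallest multiple with N1 ≥ 12 and N2 ≥ 10: k = 1  ⇒  N1 = 1·30 = 30, N2 = 1·11 = 11 (N1 ≤ 40, N2 ≤ 30, N2 ≠ N1 ✓), N3 = 30 + 2·11 = 52
check: N3/(N1+N3) with N1 = 30, N3 = 52 gives 26/41; |achieved − target| = 0 ≤ 13/2050 ✓

N1=30 N2=11 achieved=26/41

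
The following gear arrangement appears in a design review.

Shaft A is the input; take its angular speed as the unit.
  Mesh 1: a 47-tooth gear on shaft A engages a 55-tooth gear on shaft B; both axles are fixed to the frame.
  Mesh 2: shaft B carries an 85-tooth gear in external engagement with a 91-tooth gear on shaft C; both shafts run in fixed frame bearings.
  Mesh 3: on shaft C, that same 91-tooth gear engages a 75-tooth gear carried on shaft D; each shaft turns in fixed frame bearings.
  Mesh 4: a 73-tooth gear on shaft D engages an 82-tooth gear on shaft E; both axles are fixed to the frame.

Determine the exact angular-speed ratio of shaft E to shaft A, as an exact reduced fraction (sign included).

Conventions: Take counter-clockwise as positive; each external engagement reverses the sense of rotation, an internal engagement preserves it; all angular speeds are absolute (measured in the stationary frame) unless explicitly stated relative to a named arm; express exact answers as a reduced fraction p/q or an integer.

class = fixed-axis compound train [4 meshes; 4 ratios multiply, 4 sense flips]
mesh 1 [47T→55T]: running ratio 47/55, sense −
mesh 2 [85T→91T]: running ratio 799/1001, sense +
mesh 3 [91T→75T]: running ratio 799/825, sense −
mesh 4 [73T→82T]: running ratio 58327/67650, sense +
ω_out/ω_in = 58327/67650

58327/67650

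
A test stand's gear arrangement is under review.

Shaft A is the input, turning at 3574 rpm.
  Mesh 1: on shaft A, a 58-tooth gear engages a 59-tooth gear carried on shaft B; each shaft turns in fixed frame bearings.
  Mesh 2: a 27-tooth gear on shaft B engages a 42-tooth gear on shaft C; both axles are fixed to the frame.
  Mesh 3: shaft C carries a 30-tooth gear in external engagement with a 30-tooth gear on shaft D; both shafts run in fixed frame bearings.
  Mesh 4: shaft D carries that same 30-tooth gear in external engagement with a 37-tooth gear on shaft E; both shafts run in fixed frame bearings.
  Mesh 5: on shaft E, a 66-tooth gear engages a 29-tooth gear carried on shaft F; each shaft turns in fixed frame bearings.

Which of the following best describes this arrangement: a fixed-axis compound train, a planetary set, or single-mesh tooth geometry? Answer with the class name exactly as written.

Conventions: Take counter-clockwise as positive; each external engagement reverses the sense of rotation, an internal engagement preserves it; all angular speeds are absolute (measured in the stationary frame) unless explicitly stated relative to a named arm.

fixed-axis compound train

5-mesh fixed-axis compound train (all bearings frame-fixed)
classification: fixed-axis compound train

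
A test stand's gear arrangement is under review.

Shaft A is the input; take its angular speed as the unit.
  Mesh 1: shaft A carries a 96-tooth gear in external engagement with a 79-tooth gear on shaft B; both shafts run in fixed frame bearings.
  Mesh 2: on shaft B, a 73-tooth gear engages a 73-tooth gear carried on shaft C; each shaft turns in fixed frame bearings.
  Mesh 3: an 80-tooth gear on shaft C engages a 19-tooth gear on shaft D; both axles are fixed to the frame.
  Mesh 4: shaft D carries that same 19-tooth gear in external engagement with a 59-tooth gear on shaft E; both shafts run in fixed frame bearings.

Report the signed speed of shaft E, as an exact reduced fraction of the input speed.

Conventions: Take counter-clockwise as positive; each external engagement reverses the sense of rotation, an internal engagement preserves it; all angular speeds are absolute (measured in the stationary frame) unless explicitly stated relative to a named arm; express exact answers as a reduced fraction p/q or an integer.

7680/4661

4-mesh fixed-axis compound train (all bearings frame-fixed)
mesh 1 [96T→79T]: |ω|/ω_in = 1×96/79 = 96/79, sense flips to −
mesh 2 [73T→73T]: |ω|/ω_in = (96/79)×73/73 = 96/79, sense flips to +
mesh 3 [80T→19T]: |ω|/ω_in = (96/79)×80/19 = 7680/1501, sense flips to −
mesh 4 [19T→59T]: |ω|/ω_in = (7680/1501)×19/59 = 7680/4661, sense flips to +
signed output speed (× input speed) = 7680/4661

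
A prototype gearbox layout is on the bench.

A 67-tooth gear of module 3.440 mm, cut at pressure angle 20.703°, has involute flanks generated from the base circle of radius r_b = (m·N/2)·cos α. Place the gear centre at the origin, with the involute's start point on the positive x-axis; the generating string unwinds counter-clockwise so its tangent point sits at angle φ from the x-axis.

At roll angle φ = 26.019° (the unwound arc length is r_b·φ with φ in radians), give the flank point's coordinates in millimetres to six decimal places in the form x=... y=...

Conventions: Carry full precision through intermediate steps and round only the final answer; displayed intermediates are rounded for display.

topology: single-mesh involute geometry — m = 3.440, N = 67
pitch radius r_p = m·N/2 = 3.440·67/2 = 115.240000
base radius r_b = r_p·cos α = 115.240000·cos 20.703° = 107.798437
roll angle φ = 26.019° = 0.45411722 rad
x = r_b·(cos φ + φ·sin φ) = 118.347145
y = r_b·(sin φ − φ·cos φ) = 3.296192

x=118.347145 y=3.296192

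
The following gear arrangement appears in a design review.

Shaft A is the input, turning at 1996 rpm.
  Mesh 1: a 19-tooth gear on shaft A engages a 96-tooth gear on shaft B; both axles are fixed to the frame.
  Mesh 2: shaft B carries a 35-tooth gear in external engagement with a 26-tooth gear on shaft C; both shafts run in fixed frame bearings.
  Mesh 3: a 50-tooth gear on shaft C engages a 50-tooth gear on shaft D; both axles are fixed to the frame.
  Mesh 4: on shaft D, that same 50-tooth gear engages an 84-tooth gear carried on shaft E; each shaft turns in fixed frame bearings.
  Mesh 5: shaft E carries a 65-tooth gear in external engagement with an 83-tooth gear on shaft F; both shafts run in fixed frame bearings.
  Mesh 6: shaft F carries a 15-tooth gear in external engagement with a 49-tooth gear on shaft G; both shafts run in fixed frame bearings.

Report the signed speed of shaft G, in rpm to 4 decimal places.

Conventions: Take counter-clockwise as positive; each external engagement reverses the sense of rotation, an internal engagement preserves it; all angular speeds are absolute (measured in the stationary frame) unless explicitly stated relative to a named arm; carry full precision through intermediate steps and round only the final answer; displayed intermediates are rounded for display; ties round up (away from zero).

+75.8855 rpm

topology: fixed-axis compound train — 6 meshes, A→G
mesh 1 [19T→96T]: ω = 1996.0000×19/96 = 395.0417 rpm, sense flips to −
mesh 2 [35T→26T]: ω = 395.0417×35/26 = 531.7869 rpm, sense flips to +
mesh 3 [50T→50T]: ω = 531.7869×50/50 = 531.7869 rpm, sense flips to −
mesh 4 [50T→84T]: ω = 531.7869×50/84 = 316.5398 rpm, sense flips to +
mesh 5 [65T→83T]: ω = 316.5398×65/83 = 247.8926 rpm, sense flips to −
mesh 6 [15T→49T]: ω = 247.8926×15/49 = 75.8855 rpm, sense flips to +
signed output speed = +75.8855 rpm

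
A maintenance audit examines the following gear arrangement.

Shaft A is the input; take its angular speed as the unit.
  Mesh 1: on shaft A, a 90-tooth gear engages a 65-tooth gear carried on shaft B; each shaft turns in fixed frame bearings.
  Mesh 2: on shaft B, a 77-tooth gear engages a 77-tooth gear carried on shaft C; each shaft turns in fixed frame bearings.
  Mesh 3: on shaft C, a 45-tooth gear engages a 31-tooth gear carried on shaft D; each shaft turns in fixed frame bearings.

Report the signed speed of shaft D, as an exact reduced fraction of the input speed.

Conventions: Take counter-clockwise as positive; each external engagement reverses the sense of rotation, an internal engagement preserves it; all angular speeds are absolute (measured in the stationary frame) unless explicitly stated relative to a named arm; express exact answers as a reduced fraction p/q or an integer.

-810/403

3-mesh fixed-axis compound train (all bearings frame-fixed)
mesh 1 [90T→65T]: |ω|/ω_in = 1×90/65 = 18/13, sense flips to −
mesh 2 [77T→77T]: |ω|/ω_in = (18/13)×77/77 = 18/13, sense flips to +
mesh 3 [45T→31T]: |ω|/ω_in = (18/13)×45/31 = 810/403, sense flips to −
signed output speed (× input speed) = -810/403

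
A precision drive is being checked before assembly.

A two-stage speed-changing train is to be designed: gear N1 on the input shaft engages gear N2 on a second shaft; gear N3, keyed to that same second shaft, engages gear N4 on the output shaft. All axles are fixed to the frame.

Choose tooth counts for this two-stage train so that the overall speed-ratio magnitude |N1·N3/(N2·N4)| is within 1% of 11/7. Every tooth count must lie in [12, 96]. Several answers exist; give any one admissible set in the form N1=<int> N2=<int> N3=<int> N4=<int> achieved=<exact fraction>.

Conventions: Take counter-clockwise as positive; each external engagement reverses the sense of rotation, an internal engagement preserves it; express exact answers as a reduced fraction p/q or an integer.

N1=12 N2=14 N3=22 N4=12 achieved=11/7

design class (target 11/7): fixed-axis compound train
target = 11/7 in lowest terms: an exact hit needs N1·N3 = k·11 and N2·N4 = k·7 for one integer k, every count in [12, 96]; additionally prefer no 1:1 stage (N1 ≠ N2, N3 ≠ N4)
k = 1…23: no 1:1-free in-range split of k·11 and k·7 into factor pairs; take k = 24
k = 24: N1·N3 = 264 = 12·22, N2·N4 = 168 = 14·12
achieved = 12·22/(14·12) = 11/7; |achieved − target| = 0 ≤ 11/700 ✓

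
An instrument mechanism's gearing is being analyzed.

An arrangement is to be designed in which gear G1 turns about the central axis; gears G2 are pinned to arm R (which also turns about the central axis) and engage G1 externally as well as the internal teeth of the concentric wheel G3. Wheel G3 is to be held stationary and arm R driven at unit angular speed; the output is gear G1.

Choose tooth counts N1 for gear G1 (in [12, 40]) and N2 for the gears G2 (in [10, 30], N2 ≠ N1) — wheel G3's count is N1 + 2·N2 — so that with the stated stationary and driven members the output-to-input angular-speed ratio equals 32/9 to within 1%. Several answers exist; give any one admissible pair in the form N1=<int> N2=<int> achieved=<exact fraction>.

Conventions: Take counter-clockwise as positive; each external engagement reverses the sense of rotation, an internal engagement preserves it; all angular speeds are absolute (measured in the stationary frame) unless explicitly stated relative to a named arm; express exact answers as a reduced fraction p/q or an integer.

topology: planetary set — design target 32/9, arm = carrier (Willis)
Willis with ω_ring = 0: ω_sun/ω_arm = (N1+N3)/N1; set equal to 32/9  ⇒  N3/N1 = 32/9 − 1 = 23/9
N3 = N1 + 2·N2  ⇒  N2/N1 = (N3/N1 − 1)/2 = (23/9 − 1)/2 = 7/9
smallest multiple with N1 ≥ 12 and N2 ≥ 10: k = 2  ⇒  N1 = 2·9 = 18, N2 = 2·7 = 14 (N1 ≤ 40, N2 ≤ 30, N2 ≠ N1 ✓), N3 = 18 + 2·14 = 46
check: (N1+N3)/N1 with N1 = 18, N3 = 46 gives 32/9; |achieved − target| = 0 ≤ 8/225 ✓

N1=18 N2=14 achieved=32/9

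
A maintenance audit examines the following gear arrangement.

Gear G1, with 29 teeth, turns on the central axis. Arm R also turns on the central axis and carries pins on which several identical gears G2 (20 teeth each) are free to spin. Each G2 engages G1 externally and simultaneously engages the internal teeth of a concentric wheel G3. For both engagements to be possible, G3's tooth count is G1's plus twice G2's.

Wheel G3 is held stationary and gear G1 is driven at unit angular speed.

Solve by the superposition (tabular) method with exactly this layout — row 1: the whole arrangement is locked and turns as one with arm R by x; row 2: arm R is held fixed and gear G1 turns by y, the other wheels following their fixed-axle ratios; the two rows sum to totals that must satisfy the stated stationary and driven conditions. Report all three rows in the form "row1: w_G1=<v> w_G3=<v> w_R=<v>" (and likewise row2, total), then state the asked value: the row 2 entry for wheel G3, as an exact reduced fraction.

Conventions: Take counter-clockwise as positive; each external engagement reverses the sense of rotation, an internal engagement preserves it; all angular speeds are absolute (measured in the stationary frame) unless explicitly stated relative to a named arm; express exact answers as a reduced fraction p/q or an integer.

planetary set (29T centre, 20T on arm, 69T internal) — Willis relation
row 1: whole set turns with the arm by x
row 2 — arm fixed, fixed-axis ratios: sun y, ring −(29/69)·y, arm 0
boundary: total ω_ring = x − (29/69)·y = 0 and total ω_sun = x + y = 1  ⇒  y = 69/98, x = 29/98
row 2 ring = −(29/69)·69/98 = -29/98
totals (row 1 + row 2): sun 29/98 + 69/98 = 1, ring 29/98 + (-29/98) = 0, arm 29/98 + 0 = 29/98
asked cell (row2, ring) = -29/98

row1: w_G1=29/98 w_G3=29/98 w_R=29/98
row2: w_G1=69/98 w_G3=-29/98 w_R=0
total: w_G1=1 w_G3=0 w_R=29/98
asked value: -29/98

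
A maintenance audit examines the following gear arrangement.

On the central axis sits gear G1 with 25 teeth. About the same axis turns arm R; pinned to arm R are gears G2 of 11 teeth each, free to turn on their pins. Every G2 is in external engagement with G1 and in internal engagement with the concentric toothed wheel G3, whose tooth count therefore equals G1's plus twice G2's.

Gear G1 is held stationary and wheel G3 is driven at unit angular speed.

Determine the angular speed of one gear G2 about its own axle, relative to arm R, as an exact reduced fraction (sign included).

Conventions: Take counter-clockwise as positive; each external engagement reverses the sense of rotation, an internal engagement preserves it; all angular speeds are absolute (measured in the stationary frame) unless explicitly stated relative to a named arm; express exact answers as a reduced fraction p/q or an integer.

1175/792

planetary set (25T centre, 11T on arm, 47T internal) — Willis relation
ring teeth: 25 + 2·11 = 47
25(ω_sun−ω_arm) = −47(ω_ring−ω_arm),  ω_sun = 0, ω_ring = 1
25(0−ω_arm) = −47(1−ω_arm)  ⇒  72·ω_arm = 47  ⇒  ω_arm = 47/72
sun–planet mesh: 25·(0−47/72) = −11·(ω_p−ω_arm)  ⇒  ω_p−ω_arm = 1175/792
exact speed ratio = 1175/792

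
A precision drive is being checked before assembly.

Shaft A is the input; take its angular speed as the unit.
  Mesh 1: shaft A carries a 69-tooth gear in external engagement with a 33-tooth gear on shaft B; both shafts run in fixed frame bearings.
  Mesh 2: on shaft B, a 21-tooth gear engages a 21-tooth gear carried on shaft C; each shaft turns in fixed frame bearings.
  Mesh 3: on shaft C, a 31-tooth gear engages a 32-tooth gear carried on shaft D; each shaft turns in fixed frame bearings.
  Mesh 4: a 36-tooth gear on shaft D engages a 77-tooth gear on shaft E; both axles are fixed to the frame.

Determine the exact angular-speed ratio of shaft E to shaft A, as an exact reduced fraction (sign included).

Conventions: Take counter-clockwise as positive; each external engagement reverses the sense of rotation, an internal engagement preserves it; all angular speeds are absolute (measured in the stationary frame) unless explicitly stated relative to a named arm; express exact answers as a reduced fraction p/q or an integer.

6417/6776

class = fixed-axis compound train [4 meshes; 4 ratios multiply, 4 sense flips]
mesh 1 [69T→33T]: running ratio 23/11, sense −
mesh 2 [21T→21T]: running ratio 23/11, sense +
mesh 3 [31T→32T]: running ratio 713/352, sense −
mesh 4 [36T→77T]: running ratio 6417/6776, sense +
ω_out/ω_in = 6417/6776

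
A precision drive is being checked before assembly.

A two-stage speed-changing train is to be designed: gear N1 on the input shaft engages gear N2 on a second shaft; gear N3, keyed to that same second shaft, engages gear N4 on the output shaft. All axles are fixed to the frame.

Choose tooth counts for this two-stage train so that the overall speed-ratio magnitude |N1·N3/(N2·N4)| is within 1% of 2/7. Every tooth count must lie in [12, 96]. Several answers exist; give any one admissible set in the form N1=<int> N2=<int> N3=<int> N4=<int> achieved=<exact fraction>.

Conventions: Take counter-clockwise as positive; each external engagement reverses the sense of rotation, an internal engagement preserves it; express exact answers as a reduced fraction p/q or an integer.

N1=12 N2=14 N3=12 N4=36 achieved=2/7

2-stage fixed-axis compound train for ratio 2/7
target = 2/7 in lowest terms: an exact hit needs N1·N3 = k·2 and N2·N4 = k·7 for one integer k, every count in [12, 96]; additionally prefer no 1:1 stage (N1 ≠ N2, N3 ≠ N4)
k = 1…71: no 1:1-free in-range split of k·2 and k·7 into factor pairs; take k = 72
k = 72: N1·N3 = 144 = 12·12, N2·N4 = 504 = 14·36
achieved = 12·12/(14·36) = 2/7; |achieved − target| = 0 ≤ 1/350 ✓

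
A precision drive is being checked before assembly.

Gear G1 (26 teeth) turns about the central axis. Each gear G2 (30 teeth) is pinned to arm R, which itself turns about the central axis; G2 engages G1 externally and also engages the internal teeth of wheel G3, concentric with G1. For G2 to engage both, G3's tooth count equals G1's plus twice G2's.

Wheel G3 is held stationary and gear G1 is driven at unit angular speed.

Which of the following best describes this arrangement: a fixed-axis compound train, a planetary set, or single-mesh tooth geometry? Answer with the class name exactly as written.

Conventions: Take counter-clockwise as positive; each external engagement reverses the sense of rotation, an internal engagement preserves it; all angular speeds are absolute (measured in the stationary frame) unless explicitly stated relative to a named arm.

planetary set

recognized (axles ride arm R): planetary set, 26/30/86 teeth
classification: planetary set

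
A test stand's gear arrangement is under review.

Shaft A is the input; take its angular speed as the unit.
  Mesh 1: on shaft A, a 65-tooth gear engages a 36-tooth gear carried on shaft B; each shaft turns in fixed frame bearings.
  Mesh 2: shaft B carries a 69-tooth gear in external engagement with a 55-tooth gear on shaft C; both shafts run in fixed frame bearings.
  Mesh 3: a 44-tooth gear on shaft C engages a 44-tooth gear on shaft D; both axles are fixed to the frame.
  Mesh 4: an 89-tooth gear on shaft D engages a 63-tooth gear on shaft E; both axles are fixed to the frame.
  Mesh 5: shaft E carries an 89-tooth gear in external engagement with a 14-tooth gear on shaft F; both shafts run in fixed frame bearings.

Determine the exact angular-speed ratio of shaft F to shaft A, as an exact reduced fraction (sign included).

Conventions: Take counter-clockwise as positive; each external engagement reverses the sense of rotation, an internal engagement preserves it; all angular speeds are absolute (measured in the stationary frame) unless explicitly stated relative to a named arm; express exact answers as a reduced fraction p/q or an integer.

class = fixed-axis compound train [5 meshes; 5 ratios multiply, 5 sense flips]
mesh 1 [65T→36T]: running ratio 65/36, sense −
mesh 2 [69T→55T]: running ratio 299/132, sense +
mesh 3 [44T→44T]: running ratio 299/132, sense −
mesh 4 [89T→63T]: running ratio 26611/8316, sense +
mesh 5 [89T→14T]: running ratio 2368379/116424, sense −
ω_out/ω_in = -2368379/116424

-2368379/116424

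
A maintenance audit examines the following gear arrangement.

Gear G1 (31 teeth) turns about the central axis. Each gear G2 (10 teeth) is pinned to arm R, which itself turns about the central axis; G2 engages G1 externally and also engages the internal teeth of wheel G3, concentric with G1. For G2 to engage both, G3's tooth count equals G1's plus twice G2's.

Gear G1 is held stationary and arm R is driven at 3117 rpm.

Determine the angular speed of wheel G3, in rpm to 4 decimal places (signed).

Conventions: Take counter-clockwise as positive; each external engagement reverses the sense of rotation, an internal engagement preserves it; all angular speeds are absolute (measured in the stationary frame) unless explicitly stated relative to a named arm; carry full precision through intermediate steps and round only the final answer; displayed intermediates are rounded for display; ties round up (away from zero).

+5011.6471 rpm

class = planetary set [G3 = 31+2·10 = 51; Willis about the carrier]
normalise by the input: solve with ω_arm = 1, then scale by 3117 rpm
ring teeth: 31 + 2·10 = 51
31(ω_sun−ω_arm) = −51(ω_ring−ω_arm),  ω_sun = 0, ω_arm = 1
ω_ring = 1 − (31/51)(0−1) = 82/51
scale: ω_ring = 82/51 × 3117 rpm = +5011.6471 rpm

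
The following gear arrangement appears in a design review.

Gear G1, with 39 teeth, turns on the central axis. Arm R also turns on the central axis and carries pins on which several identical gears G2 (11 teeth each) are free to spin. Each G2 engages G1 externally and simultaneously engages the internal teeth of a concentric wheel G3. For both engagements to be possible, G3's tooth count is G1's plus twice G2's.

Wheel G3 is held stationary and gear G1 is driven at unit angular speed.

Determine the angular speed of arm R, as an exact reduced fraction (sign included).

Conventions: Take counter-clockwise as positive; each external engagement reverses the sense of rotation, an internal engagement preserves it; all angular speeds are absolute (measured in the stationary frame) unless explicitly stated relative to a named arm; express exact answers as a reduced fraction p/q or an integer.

topology: planetary set — G1 39T / G2 11T / G3 61T, arm = carrier (Willis)
ring teeth: 39 + 2·11 = 61
39(ω_sun−ω_arm) = −61(ω_ring−ω_arm),  ω_ring = 0, ω_sun = 1
39(1−ω_arm) = −61(0−ω_arm)  ⇒  100·ω_arm = 39  ⇒  ω_arm = 39/100
exact speed ratio = 39/100

39/100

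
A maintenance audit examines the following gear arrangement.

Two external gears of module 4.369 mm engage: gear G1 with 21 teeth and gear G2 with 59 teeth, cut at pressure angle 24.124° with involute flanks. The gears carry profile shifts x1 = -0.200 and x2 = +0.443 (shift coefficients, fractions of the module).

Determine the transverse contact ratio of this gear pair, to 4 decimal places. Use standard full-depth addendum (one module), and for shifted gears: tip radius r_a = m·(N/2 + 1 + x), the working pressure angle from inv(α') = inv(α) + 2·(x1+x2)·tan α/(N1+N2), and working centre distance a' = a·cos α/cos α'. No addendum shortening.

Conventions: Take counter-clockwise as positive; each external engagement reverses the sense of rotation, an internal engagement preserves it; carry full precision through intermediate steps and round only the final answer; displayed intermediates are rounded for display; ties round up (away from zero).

1.5042

topology: single-mesh involute geometry — m = 4.369, 21T/59T pair
base radii: r_b1 = 41.867961, r_b2 = 117.629034
tip radii: r_a1 = 49.369700, r_a2 = 135.189967
inv(α') = inv(24.124°) + 2·(-0.200+0.443)·tan α/(21+59) = 0.02950171  ⇒  α' = 24.87448°
a' = a·cos α / cos α' = 174.7600·cos 24.124°/cos 24.87448° = 175.806292
action lengths: √(r_a1²−r_b1²) = 26.161825, √(r_a2²−r_b2²) = 66.631355
base pitch p_b = π·m·cos α = 12.526865
CR = (26.161825 + 66.631355 − 175.806292·sin 24.87448°)/12.526865 = 1.504244
contact ratio ≈ 1.5042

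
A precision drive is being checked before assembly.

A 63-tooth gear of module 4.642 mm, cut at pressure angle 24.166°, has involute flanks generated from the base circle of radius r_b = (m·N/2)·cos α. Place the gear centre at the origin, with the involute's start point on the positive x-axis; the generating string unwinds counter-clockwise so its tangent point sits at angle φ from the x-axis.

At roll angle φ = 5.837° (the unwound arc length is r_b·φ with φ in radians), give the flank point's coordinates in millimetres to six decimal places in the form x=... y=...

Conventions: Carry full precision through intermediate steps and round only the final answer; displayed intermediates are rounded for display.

x=134.098980 y=0.046969

recognized (one wheel, involute flank): single-mesh tooth geometry, m = 4.642, N = 63
pitch radius r_p = m·N/2 = 4.642·63/2 = 146.223000
base radius r_b = r_p·cos α = 146.223000·cos 24.166° = 133.408485
roll angle φ = 5.837° = 0.10187487 rad
x = r_b·(cos φ + φ·sin φ) = 134.098980
y = r_b·(sin φ − φ·cos φ) = 0.046969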